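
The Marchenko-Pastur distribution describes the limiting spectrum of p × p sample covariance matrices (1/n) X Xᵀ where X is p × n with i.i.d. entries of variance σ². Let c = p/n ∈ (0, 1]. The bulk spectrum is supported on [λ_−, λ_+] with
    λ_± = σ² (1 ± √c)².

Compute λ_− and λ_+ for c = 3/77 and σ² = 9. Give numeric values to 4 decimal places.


c = 3/77 = 0.038961; √c = 0.197386.
λ_− = σ² (1 − √c)² = 9 · (1 − 0.197386)² = 9 · (0.802614)² = 5.797710.
λ_+ = σ² (1 + √c)² = 9 · (1 + 0.197386)² = 9 · (1.197386)² = 12.903589.

Rounded to 4 decimal places: λ_− ≈ 5.7977, λ_+ ≈ 12.9036.


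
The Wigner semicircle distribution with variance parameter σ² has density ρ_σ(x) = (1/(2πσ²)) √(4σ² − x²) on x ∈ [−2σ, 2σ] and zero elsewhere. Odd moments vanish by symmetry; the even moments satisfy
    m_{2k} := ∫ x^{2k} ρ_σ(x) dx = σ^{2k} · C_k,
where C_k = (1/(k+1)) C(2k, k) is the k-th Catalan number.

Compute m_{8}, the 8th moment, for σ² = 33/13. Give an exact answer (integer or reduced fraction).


By the scaled semicircle moment identity, m_{2k} = σ^{2k} · C_k with k = 4.
C_4 = (1/(k+1)) · C(2k, k) = (1/5) · C(8, 4) = (1/5) · 70 = 14.
σ^{2k} = (σ²)^k = (33/13)^4 = 1185921/28561.

Therefore m_{8} = σ^{8} · C_4 = (1185921/28561) · 14 = 16602894/28561.


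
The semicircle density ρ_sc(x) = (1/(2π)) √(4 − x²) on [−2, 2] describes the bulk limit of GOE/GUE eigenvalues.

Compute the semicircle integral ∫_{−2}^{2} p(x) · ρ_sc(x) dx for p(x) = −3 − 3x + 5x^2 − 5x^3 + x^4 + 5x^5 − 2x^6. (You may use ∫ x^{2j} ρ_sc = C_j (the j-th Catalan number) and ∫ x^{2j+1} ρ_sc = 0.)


Write p(x) = Σ a_i x^i, split into monomials and integrate each against ρ_sc separately.
Using ∫ x^{2j} ρ_sc = C_j = (1/(j+1)) C(2j, j) (Catalan numbers) and ∫ x^{2j+1} ρ_sc = 0 (odd monomials vanish by symmetry):
  i = 0 (even): a_0 · C_{0} = -3 · 1 = -3
  i = 1 (odd): ∫ x^1 ρ_sc = 0 (vanishes)
  i = 2 (even): a_2 · C_{1} = 5 · 1 = 5
  i = 3 (odd): ∫ x^3 ρ_sc = 0 (vanishes)
  i = 4 (even): a_4 · C_{2} = 1 · 2 = 2
  i = 5 (odd): ∫ x^5 ρ_sc = 0 (vanishes)
  i = 6 (even): a_6 · C_{3} = -2 · 5 = -10

Summing the contributions: ∫_{−2}^{2} p(x) ρ_sc(x) dx = (-3) + 5 + 2 + (-10) = -6.


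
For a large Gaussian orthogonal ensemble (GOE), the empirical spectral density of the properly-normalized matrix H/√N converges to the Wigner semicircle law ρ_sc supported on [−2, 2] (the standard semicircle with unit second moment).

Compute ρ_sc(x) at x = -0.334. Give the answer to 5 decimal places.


ρ_sc(x) = (1/(2π)) √(4 − x²). With x = -0.334:
  4 − x² = 4 − (-0.334)² = 4 − 0.111556 = 3.888444.
  √(4 − x²) = 1.971914.
  1/(2π) = 0.159155.
  ρ_sc(-0.334) = 0.159155 · 1.971914 = 0.313840.

Rounded to 5 decimal places: ρ_sc(-0.334) ≈ 0.31384.


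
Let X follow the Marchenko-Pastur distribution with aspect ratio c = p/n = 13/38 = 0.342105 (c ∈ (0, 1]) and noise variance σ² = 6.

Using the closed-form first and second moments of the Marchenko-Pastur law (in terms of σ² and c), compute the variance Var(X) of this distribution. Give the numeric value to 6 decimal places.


Recall the MP moments m_1 = E[X] = σ² and m_2 = E[X²] = σ⁴ (1 + c).
m_1 = E[X] = σ² = 6, so m_1² = 36.
m_2 = E[X²] = σ⁴ (1 + c) = 36 · (1 + 0.342105) = 36 · 1.342105 = 48.315789.
(Note m_2 − m_1² simplifies to c · σ⁴ = 0.342105 · 36.)

Var(X) = m_2 − m_1² = 48.315789 − 36 = 12.315789.


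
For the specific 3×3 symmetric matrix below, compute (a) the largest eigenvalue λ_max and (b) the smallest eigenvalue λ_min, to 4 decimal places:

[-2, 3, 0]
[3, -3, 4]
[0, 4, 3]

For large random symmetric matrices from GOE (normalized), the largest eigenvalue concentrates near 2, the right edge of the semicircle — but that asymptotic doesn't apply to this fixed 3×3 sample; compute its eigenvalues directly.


Since M is real symmetric, all three eigenvalues are real; they are the roots of det(λI − M) = λ³ − (tr M) λ² + s λ − det M, where s is the sum of the principal 2×2 minors.
tr M = -2 + (-3) + 3 = -2.
s = ((-2)·(-3) − 3²) + ((-2)·3 − 0²) + ((-3)·3 − 4²) = -3 + (-6) + (-25) = -34.
det M (expand along row 1) = (-2)·(-25) − 3·9 + 0·12 = 23.
Characteristic polynomial: λ³ + 2λ² − 34λ − 23 = 0.
Substitute λ = y + (tr M)/3 = y − 0.666667 to remove the quadratic term: y³ + p·y + q = 0 with p = s − (tr M)²/3 = -35.333333 and q = −2(tr M)³/27 + (tr M)·s/3 − det M = 0.259259.
Three real roots ⇒ use the trigonometric (Viète) form: r = 2√(−p/3) = 6.863753, φ = arccos(3q/(p·r)) = arccos(-0.003207) = 1.574003 rad.
y_k = r·cos(φ/3 − 2πk/3) for k = 0, 1, 2 gives y = 5.940513, 0.007338, -5.947850.
λ_k = y_k − 0.666667 gives λ = 5.2738, -0.6593, -6.6145 (check: the sum is -2.0000 = tr M).

Hence λ_max = 5.2738 and λ_min = -6.6145.


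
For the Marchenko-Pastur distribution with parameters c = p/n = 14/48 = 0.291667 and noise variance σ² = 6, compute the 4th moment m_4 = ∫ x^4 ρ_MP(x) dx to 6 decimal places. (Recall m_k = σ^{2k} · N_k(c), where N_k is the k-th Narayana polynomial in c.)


E[X⁴] = σ⁸ (1 + 6c + 6c² + c³) (fourth MP moment). With σ² = 6 (so σ⁸ = 1296) and c = 14/48 = 0.291667: E[X⁴] = 1296 · (1 + 6·0.291667 + 6·(0.291667)² + (0.291667)³) = 1296 · 3.285229.

So E[X^4] = 4257.656250.


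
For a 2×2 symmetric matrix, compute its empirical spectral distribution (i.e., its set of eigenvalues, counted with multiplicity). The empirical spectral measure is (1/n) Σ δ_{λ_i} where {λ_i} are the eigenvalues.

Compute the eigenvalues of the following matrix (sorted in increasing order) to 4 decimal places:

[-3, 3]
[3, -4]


Since M is real symmetric, both eigenvalues are real; they are the roots of det(λI − M) = λ² − (tr M) λ + det M.
tr M = -3 + (-4) = -7.
det M = (-3)·(-4) − 3² = 12 − 9 = 3.
Characteristic polynomial: λ² + 7λ + 3 = 0.
Discriminant Δ = (tr M)² − 4·det M = 49 − 12 = 37; √Δ = 6.082763.
λ = (tr M ± √Δ)/2 = (-7 ± 6.082763)/2, giving (tr M − √Δ)/2 = -6.5414 and (tr M + √Δ)/2 = -0.4586.

Eigenvalues sorted in increasing order: [-6.5414, -0.4586].


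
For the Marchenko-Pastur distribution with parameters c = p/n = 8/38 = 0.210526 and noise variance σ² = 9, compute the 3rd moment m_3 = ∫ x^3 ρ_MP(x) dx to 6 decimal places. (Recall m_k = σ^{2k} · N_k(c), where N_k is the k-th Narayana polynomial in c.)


E[X³] = σ⁶ (1 + 3c + c²) (third MP moment). With σ² = 9 (so σ⁶ = 729) and c = 8/38 = 0.210526: E[X³] = 729 · (1 + 3·0.210526 + (0.210526)²) = 729 · 1.675900.

So E[X^3] = 1221.731302.


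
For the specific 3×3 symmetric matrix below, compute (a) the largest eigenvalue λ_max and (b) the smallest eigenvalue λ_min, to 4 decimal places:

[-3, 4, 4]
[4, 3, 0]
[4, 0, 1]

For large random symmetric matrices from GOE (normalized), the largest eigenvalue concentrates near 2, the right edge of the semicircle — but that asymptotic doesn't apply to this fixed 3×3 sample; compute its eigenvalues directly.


Since M is real symmetric, all three eigenvalues are real; they are the roots of det(λI − M) = λ³ − (tr M) λ² + s λ − det M, where s is the sum of the principal 2×2 minors.
tr M = -3 + 3 + 1 = 1.
s = ((-3)·3 − 4²) + ((-3)·1 − 4²) + (3·1 − 0²) = -25 + (-19) + 3 = -41.
det M (expand along row 1) = (-3)·3 − 4·4 + 4·(-12) = -73.
Characteristic polynomial: λ³ − λ² − 41λ + 73 = 0.
Substitute λ = y + (tr M)/3 = y + 0.333333 to remove the quadratic term: y³ + p·y + q = 0 with p = s − (tr M)²/3 = -41.333333 and q = −2(tr M)³/27 + (tr M)·s/3 − det M = 59.259259.
Three real roots ⇒ use the trigonometric (Viète) form: r = 2√(−p/3) = 7.423686, φ = arccos(3q/(p·r)) = arccos(-0.579372) = 2.188754 rad.
y_k = r·cos(φ/3 − 2πk/3) for k = 0, 1, 2 gives y = 5.533996, 1.518384, -7.052380.
λ_k = y_k + 0.333333 gives λ = 5.8673, 1.8517, -6.7190 (check: the sum is 1.0000 = tr M).

Hence λ_max = 5.8673 and λ_min = -6.7190.


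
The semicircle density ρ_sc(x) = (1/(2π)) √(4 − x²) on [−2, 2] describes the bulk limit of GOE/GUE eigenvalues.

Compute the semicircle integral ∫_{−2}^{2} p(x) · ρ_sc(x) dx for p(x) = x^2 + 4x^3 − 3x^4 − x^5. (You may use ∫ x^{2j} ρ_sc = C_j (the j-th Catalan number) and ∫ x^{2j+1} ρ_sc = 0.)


Write p(x) = Σ a_i x^i, split into monomials and integrate each against ρ_sc separately.
Using ∫ x^{2j} ρ_sc = C_j = (1/(j+1)) C(2j, j) (Catalan numbers) and ∫ x^{2j+1} ρ_sc = 0 (odd monomials vanish by symmetry):
  i = 2 (even): a_2 · C_{1} = 1 · 1 = 1
  i = 3 (odd): ∫ x^3 ρ_sc = 0 (vanishes)
  i = 4 (even): a_4 · C_{2} = -3 · 2 = -6
  i = 5 (odd): ∫ x^5 ρ_sc = 0 (vanishes)

Summing the contributions: ∫_{−2}^{2} p(x) ρ_sc(x) dx = 1 + (-6) = -5.


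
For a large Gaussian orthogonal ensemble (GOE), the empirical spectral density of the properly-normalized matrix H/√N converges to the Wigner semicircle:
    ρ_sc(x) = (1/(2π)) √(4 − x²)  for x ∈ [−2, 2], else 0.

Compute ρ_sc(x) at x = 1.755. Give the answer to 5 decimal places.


ρ_sc(x) = (1/(2π)) √(4 − x²). With x = 1.755:
  4 − x² = 4 − (1.755)² = 4 − 3.080025 = 0.919975.
  √(4 − x²) = 0.959153.
  1/(2π) = 0.159155.
  ρ_sc(1.755) = 0.159155 · 0.959153 = 0.152654.

Rounded to 5 decimal places: ρ_sc(1.755) ≈ 0.15265.


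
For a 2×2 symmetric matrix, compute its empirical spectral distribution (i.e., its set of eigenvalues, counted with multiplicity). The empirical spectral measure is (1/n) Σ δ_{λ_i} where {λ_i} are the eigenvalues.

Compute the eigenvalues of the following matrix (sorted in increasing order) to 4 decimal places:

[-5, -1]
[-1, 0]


Since M is real symmetric, both eigenvalues are real; they are the roots of det(λI − M) = λ² − (tr M) λ + det M.
tr M = -5 + 0 = -5.
det M = (-5)·0 − (-1)² = 0 − 1 = -1.
Characteristic polynomial: λ² + 5λ − 1 = 0.
Discriminant Δ = (tr M)² − 4·det M = 25 − (-4) = 29; √Δ = 5.385165.
λ = (tr M ± √Δ)/2 = (-5 ± 5.385165)/2, giving (tr M − √Δ)/2 = -5.1926 and (tr M + √Δ)/2 = 0.1926.

Eigenvalues sorted in increasing order: [-5.1926, 0.1926].


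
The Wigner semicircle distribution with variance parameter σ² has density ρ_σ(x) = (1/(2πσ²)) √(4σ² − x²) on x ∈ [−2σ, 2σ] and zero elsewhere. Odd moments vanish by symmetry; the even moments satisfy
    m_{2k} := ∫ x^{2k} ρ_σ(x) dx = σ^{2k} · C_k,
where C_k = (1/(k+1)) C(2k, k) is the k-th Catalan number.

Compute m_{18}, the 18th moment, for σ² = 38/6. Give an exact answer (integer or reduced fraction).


By the scaled semicircle moment identity, m_{2k} = σ^{2k} · C_k with k = 9.
C_9 = (1/(k+1)) · C(2k, k) = (1/10) · C(18, 9) = (1/10) · 48620 = 4862.
σ^{2k} = (σ²)^k = (38/6)^9 = 322687697779/19683.

Therefore m_{18} = σ^{18} · C_9 = (322687697779/19683) · 4862 = 1568907586601498/19683.


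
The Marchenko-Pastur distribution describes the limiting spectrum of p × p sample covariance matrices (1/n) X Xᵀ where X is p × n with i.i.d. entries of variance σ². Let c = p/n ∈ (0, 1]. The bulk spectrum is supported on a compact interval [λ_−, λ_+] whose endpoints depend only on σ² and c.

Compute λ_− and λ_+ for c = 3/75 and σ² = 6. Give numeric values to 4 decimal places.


c = 3/75 = 0.040000; √c = 0.200000.
λ_− = σ² (1 − √c)² = 6 · (1 − 0.200000)² = 6 · (0.800000)² = 3.840000.
λ_+ = σ² (1 + √c)² = 6 · (1 + 0.200000)² = 6 · (1.200000)² = 8.640000.

Rounded to 4 decimal places: λ_− ≈ 3.8400, λ_+ ≈ 8.6400.


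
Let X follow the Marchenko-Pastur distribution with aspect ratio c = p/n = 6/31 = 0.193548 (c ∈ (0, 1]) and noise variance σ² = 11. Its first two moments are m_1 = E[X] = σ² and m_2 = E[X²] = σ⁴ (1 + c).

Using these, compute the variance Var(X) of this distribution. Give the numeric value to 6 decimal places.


m_1 = E[X] = σ² = 11, so m_1² = 121.
m_2 = E[X²] = σ⁴ (1 + c) = 121 · (1 + 0.193548) = 121 · 1.193548 = 144.419355.
(Note m_2 − m_1² simplifies to c · σ⁴ = 0.193548 · 121.)

Var(X) = m_2 − m_1² = 144.419355 − 121 = 23.419355.


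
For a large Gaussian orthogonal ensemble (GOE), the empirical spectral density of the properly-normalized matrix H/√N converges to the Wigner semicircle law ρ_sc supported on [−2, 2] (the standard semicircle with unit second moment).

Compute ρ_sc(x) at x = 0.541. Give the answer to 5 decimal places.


ρ_sc(x) = (1/(2π)) √(4 − x²). With x = 0.541:
  4 − x² = 4 − (0.541)² = 4 − 0.292681 = 3.707319.
  √(4 − x²) = 1.925440.
  1/(2π) = 0.159155.
  ρ_sc(0.541) = 0.159155 · 1.925440 = 0.306443.

Rounded to 5 decimal places: ρ_sc(0.541) ≈ 0.30644.


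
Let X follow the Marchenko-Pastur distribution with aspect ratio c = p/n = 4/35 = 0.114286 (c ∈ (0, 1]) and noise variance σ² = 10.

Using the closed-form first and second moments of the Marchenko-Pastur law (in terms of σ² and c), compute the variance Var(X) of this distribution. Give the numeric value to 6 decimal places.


Recall the MP moments m_1 = E[X] = σ² and m_2 = E[X²] = σ⁴ (1 + c).
m_1 = E[X] = σ² = 10, so m_1² = 100.
m_2 = E[X²] = σ⁴ (1 + c) = 100 · (1 + 0.114286) = 100 · 1.114286 = 111.428571.
(Note m_2 − m_1² simplifies to c · σ⁴ = 0.114286 · 100.)

Var(X) = m_2 − m_1² = 111.428571 − 100 = 11.428571.


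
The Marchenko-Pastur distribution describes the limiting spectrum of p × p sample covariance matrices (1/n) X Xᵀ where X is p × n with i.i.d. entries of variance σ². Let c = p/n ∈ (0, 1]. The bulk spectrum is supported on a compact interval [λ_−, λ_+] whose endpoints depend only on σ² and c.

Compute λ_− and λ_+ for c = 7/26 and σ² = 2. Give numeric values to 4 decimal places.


c = 7/26 = 0.269231; √c = 0.518875.
λ_− = σ² (1 − √c)² = 2 · (1 − 0.518875)² = 2 · (0.481125)² = 0.462963.
λ_+ = σ² (1 + √c)² = 2 · (1 + 0.518875)² = 2 · (1.518875)² = 4.613960.

Rounded to 4 decimal places: λ_− ≈ 0.4630, λ_+ ≈ 4.6140.


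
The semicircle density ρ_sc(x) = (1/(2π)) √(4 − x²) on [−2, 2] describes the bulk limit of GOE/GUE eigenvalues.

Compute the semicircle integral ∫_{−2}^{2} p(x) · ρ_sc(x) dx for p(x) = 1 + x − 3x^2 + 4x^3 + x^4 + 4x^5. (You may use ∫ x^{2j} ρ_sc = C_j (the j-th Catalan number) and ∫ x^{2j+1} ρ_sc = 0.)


Write p(x) = Σ a_i x^i, split into monomials and integrate each against ρ_sc separately.
Using ∫ x^{2j} ρ_sc = C_j = (1/(j+1)) C(2j, j) (Catalan numbers) and ∫ x^{2j+1} ρ_sc = 0 (odd monomials vanish by symmetry):
  i = 0 (even): a_0 · C_{0} = 1 · 1 = 1
  i = 1 (odd): ∫ x^1 ρ_sc = 0 (vanishes)
  i = 2 (even): a_2 · C_{1} = -3 · 1 = -3
  i = 3 (odd): ∫ x^3 ρ_sc = 0 (vanishes)
  i = 4 (even): a_4 · C_{2} = 1 · 2 = 2
  i = 5 (odd): ∫ x^5 ρ_sc = 0 (vanishes)

Summing the contributions: ∫_{−2}^{2} p(x) ρ_sc(x) dx = 1 + (-3) + 2 = 0.


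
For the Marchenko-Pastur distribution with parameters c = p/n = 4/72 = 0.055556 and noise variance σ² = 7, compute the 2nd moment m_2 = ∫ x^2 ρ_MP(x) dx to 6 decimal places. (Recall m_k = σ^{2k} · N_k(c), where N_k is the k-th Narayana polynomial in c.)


E[X²] = σ⁴ (1 + c) (second MP moment). With σ² = 7 (so σ⁴ = 49) and c = 4/72 = 0.055556: E[X²] = 49 · (1 + 0.055556) = 49 · 1.055556.

So E[X^2] = 51.722222.


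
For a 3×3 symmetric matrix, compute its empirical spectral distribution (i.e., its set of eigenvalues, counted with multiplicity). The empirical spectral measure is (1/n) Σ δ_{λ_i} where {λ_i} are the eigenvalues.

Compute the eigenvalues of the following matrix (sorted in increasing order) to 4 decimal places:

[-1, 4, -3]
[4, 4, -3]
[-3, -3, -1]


Since M is real symmetric, all three eigenvalues are real; they are the roots of det(λI − M) = λ³ − (tr M) λ² + s λ − det M, where s is the sum of the principal 2×2 minors.
tr M = -1 + 4 + (-1) = 2.
s = ((-1)·4 − 4²) + ((-1)·(-1) − (-3)²) + (4·(-1) − (-3)²) = -20 + (-8) + (-13) = -41.
det M (expand along row 1) = (-1)·(-13) − 4·(-13) + (-3)·0 = 65.
Characteristic polynomial: λ³ − 2λ² − 41λ − 65 = 0.
Substitute λ = y + (tr M)/3 = y + 0.666667 to remove the quadratic term: y³ + p·y + q = 0 with p = s − (tr M)²/3 = -42.333333 and q = −2(tr M)³/27 + (tr M)·s/3 − det M = -92.925926.
Three real roots ⇒ use the trigonometric (Viète) form: r = 2√(−p/3) = 7.512952, φ = arccos(3q/(p·r)) = arccos(0.876527) = 0.502198 rad.
y_k = r·cos(φ/3 − 2πk/3) for k = 0, 1, 2 gives y = 7.407931, -2.619877, -4.788055.
λ_k = y_k + 0.666667 gives λ = 8.0746, -1.9532, -4.1214 (check: the sum is 2.0000 = tr M).

Eigenvalues sorted in increasing order: [-4.1214, -1.9532, 8.0746].


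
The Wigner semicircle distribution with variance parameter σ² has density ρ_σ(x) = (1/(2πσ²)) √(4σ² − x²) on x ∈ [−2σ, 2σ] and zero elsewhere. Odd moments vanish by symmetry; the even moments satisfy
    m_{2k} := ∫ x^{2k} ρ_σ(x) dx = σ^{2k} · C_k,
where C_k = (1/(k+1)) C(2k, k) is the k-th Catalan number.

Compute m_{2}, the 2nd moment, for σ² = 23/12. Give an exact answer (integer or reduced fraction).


By the scaled semicircle moment identity, m_{2k} = σ^{2k} · C_k with k = 1.
C_1 = (1/(k+1)) · C(2k, k) = (1/2) · C(2, 1) = (1/2) · 2 = 1.
σ^{2k} = (σ²)^k = (23/12)^1 = 23/12.

Therefore m_{2} = σ^{2} · C_1 = (23/12) · 1 = 23/12.


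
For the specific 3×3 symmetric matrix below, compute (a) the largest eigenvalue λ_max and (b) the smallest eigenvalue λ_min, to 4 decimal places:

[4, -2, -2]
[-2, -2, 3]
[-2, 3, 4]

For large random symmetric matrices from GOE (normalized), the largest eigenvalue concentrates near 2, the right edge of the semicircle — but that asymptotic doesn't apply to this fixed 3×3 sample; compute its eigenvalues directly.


Since M is real symmetric, all three eigenvalues are real; they are the roots of det(λI − M) = λ³ − (tr M) λ² + s λ − det M, where s is the sum of the principal 2×2 minors.
tr M = 4 + (-2) + 4 = 6.
s = (4·(-2) − (-2)²) + (4·4 − (-2)²) + ((-2)·4 − 3²) = -12 + 12 + (-17) = -17.
det M (expand along row 1) = 4·(-17) − (-2)·(-2) + (-2)·(-10) = -52.
Characteristic polynomial: λ³ − 6λ² − 17λ + 52 = 0.
Substitute λ = y + (tr M)/3 = y + 2.000000 to remove the quadratic term: y³ + p·y + q = 0 with p = s − (tr M)²/3 = -29.000000 and q = −2(tr M)³/27 + (tr M)·s/3 − det M = 2.000000.
Three real roots ⇒ use the trigonometric (Viète) form: r = 2√(−p/3) = 6.218253, φ = arccos(3q/(p·r)) = arccos(-0.033272) = 1.604075 rad.
y_k = r·cos(φ/3 − 2πk/3) for k = 0, 1, 2 gives y = 5.350345, 0.068977, -5.419322.
λ_k = y_k + 2.000000 gives λ = 7.3503, 2.0690, -3.4193 (check: the sum is 6.0000 = tr M).

Hence λ_max = 7.3503 and λ_min = -3.4193.


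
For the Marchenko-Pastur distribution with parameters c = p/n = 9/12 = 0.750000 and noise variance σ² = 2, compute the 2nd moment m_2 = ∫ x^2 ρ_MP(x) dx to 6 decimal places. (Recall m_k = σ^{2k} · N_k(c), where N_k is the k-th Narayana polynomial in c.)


E[X²] = σ⁴ (1 + c) (second MP moment). With σ² = 2 (so σ⁴ = 4) and c = 9/12 = 0.750000: E[X²] = 4 · (1 + 0.750000) = 4 · 1.750000.

So E[X^2] = 7.000000.


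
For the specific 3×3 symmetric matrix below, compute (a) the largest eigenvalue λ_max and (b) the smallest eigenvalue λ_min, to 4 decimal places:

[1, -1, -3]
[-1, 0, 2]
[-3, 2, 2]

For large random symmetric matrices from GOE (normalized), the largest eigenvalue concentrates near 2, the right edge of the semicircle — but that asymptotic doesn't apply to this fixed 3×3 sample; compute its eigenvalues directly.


Since M is real symmetric, all three eigenvalues are real; they are the roots of det(λI − M) = λ³ − (tr M) λ² + s λ − det M, where s is the sum of the principal 2×2 minors.
tr M = 1 + 0 + 2 = 3.
s = (1·0 − (-1)²) + (1·2 − (-3)²) + (0·2 − 2²) = -1 + (-7) + (-4) = -12.
det M (expand along row 1) = 1·(-4) − (-1)·4 + (-3)·(-2) = 6.
Characteristic polynomial: λ³ − 3λ² − 12λ − 6 = 0.
Substitute λ = y + (tr M)/3 = y + 1.000000 to remove the quadratic term: y³ + p·y + q = 0 with p = s − (tr M)²/3 = -15.000000 and q = −2(tr M)³/27 + (tr M)·s/3 − det M = -20.000000.
Three real roots ⇒ use the trigonometric (Viète) form: r = 2√(−p/3) = 4.472136, φ = arccos(3q/(p·r)) = arccos(0.894427) = 0.463648 rad.
y_k = r·cos(φ/3 − 2πk/3) for k = 0, 1, 2 gives y = 4.418833, -1.613230, -2.805603.
λ_k = y_k + 1.000000 gives λ = 5.4188, -0.6132, -1.8056 (check: the sum is 3.0000 = tr M).

Hence λ_max = 5.4188 and λ_min = -1.8056.


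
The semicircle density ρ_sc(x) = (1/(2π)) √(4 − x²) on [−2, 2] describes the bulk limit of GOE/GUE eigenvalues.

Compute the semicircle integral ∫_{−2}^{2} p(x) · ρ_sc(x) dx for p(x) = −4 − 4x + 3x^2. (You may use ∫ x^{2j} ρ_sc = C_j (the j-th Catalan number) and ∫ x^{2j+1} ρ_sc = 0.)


Write p(x) = Σ a_i x^i, split into monomials and integrate each against ρ_sc separately.
Using ∫ x^{2j} ρ_sc = C_j = (1/(j+1)) C(2j, j) (Catalan numbers) and ∫ x^{2j+1} ρ_sc = 0 (odd monomials vanish by symmetry):
  i = 0 (even): a_0 · C_{0} = -4 · 1 = -4
  i = 1 (odd): ∫ x^1 ρ_sc = 0 (vanishes)
  i = 2 (even): a_2 · C_{1} = 3 · 1 = 3

Summing the contributions: ∫_{−2}^{2} p(x) ρ_sc(x) dx = (-4) + 3 = -1.


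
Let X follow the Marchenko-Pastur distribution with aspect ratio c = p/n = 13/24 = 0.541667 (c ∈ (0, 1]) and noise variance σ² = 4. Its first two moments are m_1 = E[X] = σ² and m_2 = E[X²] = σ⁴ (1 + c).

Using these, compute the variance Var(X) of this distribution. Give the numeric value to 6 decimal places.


m_1 = E[X] = σ² = 4, so m_1² = 16.
m_2 = E[X²] = σ⁴ (1 + c) = 16 · (1 + 0.541667) = 16 · 1.541667 = 24.666667.
(Note m_2 − m_1² simplifies to c · σ⁴ = 0.541667 · 16.)

Var(X) = m_2 − m_1² = 24.666667 − 16 = 8.666667.


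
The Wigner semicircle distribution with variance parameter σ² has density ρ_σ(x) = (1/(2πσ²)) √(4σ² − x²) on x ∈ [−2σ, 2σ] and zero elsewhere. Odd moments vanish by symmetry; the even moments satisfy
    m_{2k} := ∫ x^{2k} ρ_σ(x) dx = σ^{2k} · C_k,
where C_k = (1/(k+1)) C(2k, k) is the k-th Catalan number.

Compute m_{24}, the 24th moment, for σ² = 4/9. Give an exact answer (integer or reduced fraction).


By the scaled semicircle moment identity, m_{2k} = σ^{2k} · C_k with k = 12.
C_12 = (1/(k+1)) · C(2k, k) = (1/13) · C(24, 12) = (1/13) · 2704156 = 208012.
σ^{2k} = (σ²)^k = (4/9)^12 = 16777216/282429536481.

Therefore m_{24} = σ^{24} · C_12 = (16777216/282429536481) · 208012 = 3489862254592/282429536481.


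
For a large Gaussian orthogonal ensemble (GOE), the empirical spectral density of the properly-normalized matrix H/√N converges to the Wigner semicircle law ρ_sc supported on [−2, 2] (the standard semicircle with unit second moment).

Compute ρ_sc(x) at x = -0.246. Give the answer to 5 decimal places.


ρ_sc(x) = (1/(2π)) √(4 − x²). With x = -0.246:
  4 − x² = 4 − (-0.246)² = 4 − 0.060516 = 3.939484.
  √(4 − x²) = 1.984813.
  1/(2π) = 0.159155.
  ρ_sc(-0.246) = 0.159155 · 1.984813 = 0.315893.

Rounded to 5 decimal places: ρ_sc(-0.246) ≈ 0.31589.


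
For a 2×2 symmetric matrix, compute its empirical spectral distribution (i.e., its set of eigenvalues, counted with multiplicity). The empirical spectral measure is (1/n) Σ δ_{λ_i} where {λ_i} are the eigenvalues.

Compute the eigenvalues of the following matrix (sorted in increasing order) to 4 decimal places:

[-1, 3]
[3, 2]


Since M is real symmetric, both eigenvalues are real; they are the roots of det(λI − M) = λ² − (tr M) λ + det M.
tr M = -1 + 2 = 1.
det M = (-1)·2 − 3² = -2 − 9 = -11.
Characteristic polynomial: λ² − λ − 11 = 0.
Discriminant Δ = (tr M)² − 4·det M = 1 − (-44) = 45; √Δ = 6.708204.
λ = (tr M ± √Δ)/2 = (1 ± 6.708204)/2, giving (tr M − √Δ)/2 = -2.8541 and (tr M + √Δ)/2 = 3.8541.

Eigenvalues sorted in increasing order: [-2.8541, 3.8541].


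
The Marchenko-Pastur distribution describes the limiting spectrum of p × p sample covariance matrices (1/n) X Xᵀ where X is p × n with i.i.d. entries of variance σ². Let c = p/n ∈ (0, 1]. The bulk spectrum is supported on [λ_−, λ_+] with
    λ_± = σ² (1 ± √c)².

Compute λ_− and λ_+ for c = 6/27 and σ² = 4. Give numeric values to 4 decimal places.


c = 6/27 = 0.222222; √c = 0.471405.
λ_− = σ² (1 − √c)² = 4 · (1 − 0.471405)² = 4 · (0.528595)² = 1.117653.
λ_+ = σ² (1 + √c)² = 4 · (1 + 0.471405)² = 4 · (1.471405)² = 8.660125.

Rounded to 4 decimal places: λ_− ≈ 1.1177, λ_+ ≈ 8.6601.


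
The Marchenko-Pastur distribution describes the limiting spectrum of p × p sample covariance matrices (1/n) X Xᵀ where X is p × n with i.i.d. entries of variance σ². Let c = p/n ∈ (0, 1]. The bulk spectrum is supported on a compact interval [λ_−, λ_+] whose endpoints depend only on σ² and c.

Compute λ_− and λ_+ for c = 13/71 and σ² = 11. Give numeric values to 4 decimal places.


c = 13/71 = 0.183099; √c = 0.427900.
λ_− = σ² (1 − √c)² = 11 · (1 − 0.427900)² = 11 · (0.572100)² = 3.600280.
λ_+ = σ² (1 + √c)² = 11 · (1 + 0.427900)² = 11 · (1.427900)² = 22.427889.

Rounded to 4 decimal places: λ_− ≈ 3.6003, λ_+ ≈ 22.4279.


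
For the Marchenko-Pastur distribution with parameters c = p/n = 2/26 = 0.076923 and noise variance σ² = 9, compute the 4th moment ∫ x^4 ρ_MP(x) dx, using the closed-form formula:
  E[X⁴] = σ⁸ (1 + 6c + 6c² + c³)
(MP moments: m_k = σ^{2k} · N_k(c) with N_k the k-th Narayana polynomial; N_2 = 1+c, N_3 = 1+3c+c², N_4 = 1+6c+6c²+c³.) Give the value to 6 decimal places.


E[X⁴] = σ⁸ (1 + 6c + 6c² + c³) (fourth MP moment). With σ² = 9 (so σ⁸ = 6561) and c = 2/26 = 0.076923: E[X⁴] = 6561 · (1 + 6·0.076923 + 6·(0.076923)² + (0.076923)³) = 6561 · 1.497497.

So E[X^4] = 9825.075102.


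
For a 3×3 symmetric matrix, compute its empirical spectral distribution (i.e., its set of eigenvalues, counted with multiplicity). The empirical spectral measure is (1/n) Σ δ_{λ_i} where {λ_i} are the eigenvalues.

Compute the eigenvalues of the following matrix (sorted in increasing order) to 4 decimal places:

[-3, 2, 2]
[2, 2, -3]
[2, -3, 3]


Since M is real symmetric, all three eigenvalues are real; they are the roots of det(λI − M) = λ³ − (tr M) λ² + s λ − det M, where s is the sum of the principal 2×2 minors.
tr M = -3 + 2 + 3 = 2.
s = ((-3)·2 − 2²) + ((-3)·3 − 2²) + (2·3 − (-3)²) = -10 + (-13) + (-3) = -26.
det M (expand along row 1) = (-3)·(-3) − 2·12 + 2·(-10) = -35.
Characteristic polynomial: λ³ − 2λ² − 26λ + 35 = 0.
Substitute λ = y + (tr M)/3 = y + 0.666667 to remove the quadratic term: y³ + p·y + q = 0 with p = s − (tr M)²/3 = -27.333333 and q = −2(tr M)³/27 + (tr M)·s/3 − det M = 17.074074.
Three real roots ⇒ use the trigonometric (Viète) form: r = 2√(−p/3) = 6.036923, φ = arccos(3q/(p·r)) = arccos(-0.310420) = 1.886431 rad.
y_k = r·cos(φ/3 − 2πk/3) for k = 0, 1, 2 gives y = 4.882227, 0.633984, -5.516211.
λ_k = y_k + 0.666667 gives λ = 5.5489, 1.3007, -4.8495 (check: the sum is 2.0000 = tr M).

Eigenvalues sorted in increasing order: [-4.8495, 1.3007, 5.5489].


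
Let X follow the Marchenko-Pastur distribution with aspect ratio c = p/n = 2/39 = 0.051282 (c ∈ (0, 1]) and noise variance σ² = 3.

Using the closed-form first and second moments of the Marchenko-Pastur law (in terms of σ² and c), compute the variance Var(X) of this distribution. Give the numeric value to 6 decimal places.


Recall the MP moments m_1 = E[X] = σ² and m_2 = E[X²] = σ⁴ (1 + c).
m_1 = E[X] = σ² = 3, so m_1² = 9.
m_2 = E[X²] = σ⁴ (1 + c) = 9 · (1 + 0.051282) = 9 · 1.051282 = 9.461538.
(Note m_2 − m_1² simplifies to c · σ⁴ = 0.051282 · 9.)

Var(X) = m_2 − m_1² = 9.461538 − 9 = 0.461538.


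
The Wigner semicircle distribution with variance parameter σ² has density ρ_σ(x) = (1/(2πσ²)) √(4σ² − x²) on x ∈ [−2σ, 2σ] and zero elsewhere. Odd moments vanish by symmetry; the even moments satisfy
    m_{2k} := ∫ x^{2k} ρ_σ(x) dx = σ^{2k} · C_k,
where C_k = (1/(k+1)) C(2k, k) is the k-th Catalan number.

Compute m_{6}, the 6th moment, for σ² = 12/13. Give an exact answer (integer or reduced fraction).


By the scaled semicircle moment identity, m_{2k} = σ^{2k} · C_k with k = 3.
C_3 = (1/(k+1)) · C(2k, k) = (1/4) · C(6, 3) = (1/4) · 20 = 5.
σ^{2k} = (σ²)^k = (12/13)^3 = 1728/2197.

Therefore m_{6} = σ^{6} · C_3 = (1728/2197) · 5 = 8640/2197.


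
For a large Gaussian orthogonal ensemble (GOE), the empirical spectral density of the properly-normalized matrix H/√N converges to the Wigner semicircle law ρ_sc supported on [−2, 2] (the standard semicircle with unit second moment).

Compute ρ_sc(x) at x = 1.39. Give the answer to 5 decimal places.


ρ_sc(x) = (1/(2π)) √(4 − x²). With x = 1.39:
  4 − x² = 4 − (1.39)² = 4 − 1.932100 = 2.067900.
  √(4 − x²) = 1.438019.
  1/(2π) = 0.159155.
  ρ_sc(1.39) = 0.159155 · 1.438019 = 0.228868.

Rounded to 5 decimal places: ρ_sc(1.39) ≈ 0.22887.


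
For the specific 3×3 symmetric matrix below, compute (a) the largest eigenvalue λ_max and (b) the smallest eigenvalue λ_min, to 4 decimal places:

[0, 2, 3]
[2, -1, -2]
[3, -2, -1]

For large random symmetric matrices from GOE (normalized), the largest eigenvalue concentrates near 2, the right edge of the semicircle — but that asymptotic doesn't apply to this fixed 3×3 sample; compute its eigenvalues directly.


Since M is real symmetric, all three eigenvalues are real; they are the roots of det(λI − M) = λ³ − (tr M) λ² + s λ − det M, where s is the sum of the principal 2×2 minors.
tr M = 0 + (-1) + (-1) = -2.
s = (0·(-1) − 2²) + (0·(-1) − 3²) + ((-1)·(-1) − (-2)²) = -4 + (-9) + (-3) = -16.
det M (expand along row 1) = 0·(-3) − 2·4 + 3·(-1) = -11.
Characteristic polynomial: λ³ + 2λ² − 16λ + 11 = 0.
Substitute λ = y + (tr M)/3 = y − 0.666667 to remove the quadratic term: y³ + p·y + q = 0 with p = s − (tr M)²/3 = -17.333333 and q = −2(tr M)³/27 + (tr M)·s/3 − det M = 22.259259.
Three real roots ⇒ use the trigonometric (Viète) form: r = 2√(−p/3) = 4.807402, φ = arccos(3q/(p·r)) = arccos(-0.801382) = 2.500398 rad.
y_k = r·cos(φ/3 − 2πk/3) for k = 0, 1, 2 gives y = 3.232084, 1.465932, -4.698015.
λ_k = y_k − 0.666667 gives λ = 2.5654, 0.7993, -5.3647 (check: the sum is -2.0000 = tr M).

Hence λ_max = 2.5654 and λ_min = -5.3647.


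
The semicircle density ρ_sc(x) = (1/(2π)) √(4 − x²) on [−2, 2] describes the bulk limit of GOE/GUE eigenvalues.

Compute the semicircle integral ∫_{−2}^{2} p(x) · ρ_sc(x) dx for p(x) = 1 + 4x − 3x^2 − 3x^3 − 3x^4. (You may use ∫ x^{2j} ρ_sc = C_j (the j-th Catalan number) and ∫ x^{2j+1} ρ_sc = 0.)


Write p(x) = Σ a_i x^i, split into monomials and integrate each against ρ_sc separately.
Using ∫ x^{2j} ρ_sc = C_j = (1/(j+1)) C(2j, j) (Catalan numbers) and ∫ x^{2j+1} ρ_sc = 0 (odd monomials vanish by symmetry):
  i = 0 (even): a_0 · C_{0} = 1 · 1 = 1
  i = 1 (odd): ∫ x^1 ρ_sc = 0 (vanishes)
  i = 2 (even): a_2 · C_{1} = -3 · 1 = -3
  i = 3 (odd): ∫ x^3 ρ_sc = 0 (vanishes)
  i = 4 (even): a_4 · C_{2} = -3 · 2 = -6

Summing the contributions: ∫_{−2}^{2} p(x) ρ_sc(x) dx = 1 + (-3) + (-6) = -8.


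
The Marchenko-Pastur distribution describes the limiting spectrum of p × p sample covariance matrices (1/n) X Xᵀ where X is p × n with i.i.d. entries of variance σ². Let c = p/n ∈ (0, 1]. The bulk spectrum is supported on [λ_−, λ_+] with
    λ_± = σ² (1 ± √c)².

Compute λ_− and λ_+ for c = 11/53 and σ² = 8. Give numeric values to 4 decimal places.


c = 11/53 = 0.207547; √c = 0.455573.
λ_− = σ² (1 − √c)² = 8 · (1 − 0.455573)² = 8 · (0.544427)² = 2.371202.
λ_+ = σ² (1 + √c)² = 8 · (1 + 0.455573)² = 8 · (1.455573)² = 16.949553.

Rounded to 4 decimal places: λ_− ≈ 2.3712, λ_+ ≈ 16.9496.


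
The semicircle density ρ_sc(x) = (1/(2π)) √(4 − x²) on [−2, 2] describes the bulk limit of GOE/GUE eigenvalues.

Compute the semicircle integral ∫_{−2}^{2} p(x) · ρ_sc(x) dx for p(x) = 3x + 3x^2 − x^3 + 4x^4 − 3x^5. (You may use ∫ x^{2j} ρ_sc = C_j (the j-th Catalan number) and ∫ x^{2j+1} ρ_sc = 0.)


Write p(x) = Σ a_i x^i, split into monomials and integrate each against ρ_sc separately.
Using ∫ x^{2j} ρ_sc = C_j = (1/(j+1)) C(2j, j) (Catalan numbers) and ∫ x^{2j+1} ρ_sc = 0 (odd monomials vanish by symmetry):
  i = 1 (odd): ∫ x^1 ρ_sc = 0 (vanishes)
  i = 2 (even): a_2 · C_{1} = 3 · 1 = 3
  i = 3 (odd): ∫ x^3 ρ_sc = 0 (vanishes)
  i = 4 (even): a_4 · C_{2} = 4 · 2 = 8
  i = 5 (odd): ∫ x^5 ρ_sc = 0 (vanishes)

Summing the contributions: ∫_{−2}^{2} p(x) ρ_sc(x) dx = 3 + 8 = 11.


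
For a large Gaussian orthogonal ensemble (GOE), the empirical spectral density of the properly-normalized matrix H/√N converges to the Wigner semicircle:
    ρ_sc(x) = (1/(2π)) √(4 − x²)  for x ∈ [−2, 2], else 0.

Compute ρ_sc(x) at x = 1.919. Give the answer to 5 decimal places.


ρ_sc(x) = (1/(2π)) √(4 − x²). With x = 1.919:
  4 − x² = 4 − (1.919)² = 4 − 3.682561 = 0.317439.
  √(4 − x²) = 0.563417.
  1/(2π) = 0.159155.
  ρ_sc(1.919) = 0.159155 · 0.563417 = 0.089671.

Rounded to 5 decimal places: ρ_sc(1.919) ≈ 0.08967.


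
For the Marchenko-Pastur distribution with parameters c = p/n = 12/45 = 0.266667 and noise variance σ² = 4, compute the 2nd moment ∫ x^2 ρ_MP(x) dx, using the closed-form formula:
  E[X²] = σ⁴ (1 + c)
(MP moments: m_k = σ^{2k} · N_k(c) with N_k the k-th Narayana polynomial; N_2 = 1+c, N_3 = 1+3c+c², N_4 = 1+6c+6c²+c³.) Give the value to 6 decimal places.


E[X²] = σ⁴ (1 + c) (second MP moment). With σ² = 4 (so σ⁴ = 16) and c = 12/45 = 0.266667: E[X²] = 16 · (1 + 0.266667) = 16 · 1.266667.

So E[X^2] = 20.266667.


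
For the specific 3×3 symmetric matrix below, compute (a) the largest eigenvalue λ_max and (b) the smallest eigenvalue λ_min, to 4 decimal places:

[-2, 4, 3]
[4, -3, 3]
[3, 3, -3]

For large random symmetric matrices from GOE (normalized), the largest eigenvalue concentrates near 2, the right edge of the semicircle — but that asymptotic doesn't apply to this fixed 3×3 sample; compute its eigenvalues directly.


Since M is real symmetric, all three eigenvalues are real; they are the roots of det(λI − M) = λ³ − (tr M) λ² + s λ − det M, where s is the sum of the principal 2×2 minors.
tr M = -2 + (-3) + (-3) = -8.
s = ((-2)·(-3) − 4²) + ((-2)·(-3) − 3²) + ((-3)·(-3) − 3²) = -10 + (-3) + 0 = -13.
det M (expand along row 1) = (-2)·0 − 4·(-21) + 3·21 = 147.
Characteristic polynomial: λ³ + 8λ² − 13λ − 147 = 0.
Substitute λ = y + (tr M)/3 = y − 2.666667 to remove the quadratic term: y³ + p·y + q = 0 with p = s − (tr M)²/3 = -34.333333 and q = −2(tr M)³/27 + (tr M)·s/3 − det M = -74.407407.
Three real roots ⇒ use the trigonometric (Viète) form: r = 2√(−p/3) = 6.765928, φ = arccos(3q/(p·r)) = arccos(0.960935) = 0.280435 rad.
y_k = r·cos(φ/3 − 2πk/3) for k = 0, 1, 2 gives y = 6.736388, -2.821259, -3.915129.
λ_k = y_k − 2.666667 gives λ = 4.0697, -5.4879, -6.5818 (check: the sum is -8.0000 = tr M).

Hence λ_max = 4.0697 and λ_min = -6.5818.


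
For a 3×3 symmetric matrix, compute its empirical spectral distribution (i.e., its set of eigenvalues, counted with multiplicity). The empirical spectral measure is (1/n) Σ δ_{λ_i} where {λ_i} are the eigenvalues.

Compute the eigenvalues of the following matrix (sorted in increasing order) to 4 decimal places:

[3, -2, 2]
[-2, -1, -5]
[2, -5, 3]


Since M is real symmetric, all three eigenvalues are real; they are the roots of det(λI − M) = λ³ − (tr M) λ² + s λ − det M, where s is the sum of the principal 2×2 minors.
tr M = 3 + (-1) + 3 = 5.
s = (3·(-1) − (-2)²) + (3·3 − 2²) + ((-1)·3 − (-5)²) = -7 + 5 + (-28) = -30.
det M (expand along row 1) = 3·(-28) − (-2)·4 + 2·12 = -52.
Characteristic polynomial: λ³ − 5λ² − 30λ + 52 = 0.
Substitute λ = y + (tr M)/3 = y + 1.666667 to remove the quadratic term: y³ + p·y + q = 0 with p = s − (tr M)²/3 = -38.333333 and q = −2(tr M)³/27 + (tr M)·s/3 − det M = -7.259259.
Three real roots ⇒ use the trigonometric (Viète) form: r = 2√(−p/3) = 7.149204, φ = arccos(3q/(p·r)) = arccos(0.079466) = 1.491247 rad.
y_k = r·cos(φ/3 − 2πk/3) for k = 0, 1, 2 gives y = 6.283990, -0.189550, -6.094441.
λ_k = y_k + 1.666667 gives λ = 7.9507, 1.4771, -4.4278 (check: the sum is 5.0000 = tr M).

Eigenvalues sorted in increasing order: [-4.4278, 1.4771, 7.9507].


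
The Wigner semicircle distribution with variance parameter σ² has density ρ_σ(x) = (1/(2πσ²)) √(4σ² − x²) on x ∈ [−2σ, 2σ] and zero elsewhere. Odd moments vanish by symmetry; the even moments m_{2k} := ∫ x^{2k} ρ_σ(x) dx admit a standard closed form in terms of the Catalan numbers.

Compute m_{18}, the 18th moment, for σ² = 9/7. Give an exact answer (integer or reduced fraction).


By the scaled semicircle moment identity, m_{2k} = σ^{2k} · C_k with k = 9.
C_9 = (1/(k+1)) · C(2k, k) = (1/10) · C(18, 9) = (1/10) · 48620 = 4862.
σ^{2k} = (σ²)^k = (9/7)^9 = 387420489/40353607.

Therefore m_{18} = σ^{18} · C_9 = (387420489/40353607) · 4862 = 1883638417518/40353607.


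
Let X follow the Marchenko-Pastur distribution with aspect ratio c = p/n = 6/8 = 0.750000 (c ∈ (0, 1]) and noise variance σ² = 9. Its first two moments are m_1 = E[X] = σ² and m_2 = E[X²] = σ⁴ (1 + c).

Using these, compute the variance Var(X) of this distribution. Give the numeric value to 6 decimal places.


m_1 = E[X] = σ² = 9, so m_1² = 81.
m_2 = E[X²] = σ⁴ (1 + c) = 81 · (1 + 0.750000) = 81 · 1.750000 = 141.750000.
(Note m_2 − m_1² simplifies to c · σ⁴ = 0.750000 · 81.)

Var(X) = m_2 − m_1² = 141.750000 − 81 = 60.750000.


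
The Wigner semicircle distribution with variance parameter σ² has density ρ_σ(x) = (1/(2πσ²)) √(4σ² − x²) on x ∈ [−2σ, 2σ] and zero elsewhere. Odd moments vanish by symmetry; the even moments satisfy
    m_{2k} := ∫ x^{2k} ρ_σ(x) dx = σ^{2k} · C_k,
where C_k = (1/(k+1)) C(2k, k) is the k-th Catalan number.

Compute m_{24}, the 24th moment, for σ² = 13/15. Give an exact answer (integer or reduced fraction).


By the scaled semicircle moment identity, m_{2k} = σ^{2k} · C_k with k = 12.
C_12 = (1/(k+1)) · C(2k, k) = (1/13) · C(24, 12) = (1/13) · 2704156 = 208012.
σ^{2k} = (σ²)^k = (13/15)^12 = 23298085122481/129746337890625.

Therefore m_{24} = σ^{24} · C_12 = (23298085122481/129746337890625) · 208012 = 4846281282497517772/129746337890625.


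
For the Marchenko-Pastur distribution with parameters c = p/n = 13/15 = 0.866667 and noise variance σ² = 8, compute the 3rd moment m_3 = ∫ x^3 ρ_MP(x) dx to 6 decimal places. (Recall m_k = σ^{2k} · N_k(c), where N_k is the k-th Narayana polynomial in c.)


E[X³] = σ⁶ (1 + 3c + c²) (third MP moment). With σ² = 8 (so σ⁶ = 512) and c = 13/15 = 0.866667: E[X³] = 512 · (1 + 3·0.866667 + (0.866667)²) = 512 · 4.351111.

So E[X^3] = 2227.768889.


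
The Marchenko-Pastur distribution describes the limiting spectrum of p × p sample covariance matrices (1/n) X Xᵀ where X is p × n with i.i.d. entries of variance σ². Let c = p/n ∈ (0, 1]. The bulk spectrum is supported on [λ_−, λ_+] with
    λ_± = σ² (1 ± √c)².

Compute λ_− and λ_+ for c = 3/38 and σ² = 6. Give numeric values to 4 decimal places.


c = 3/38 = 0.078947; √c = 0.280976.
λ_− = σ² (1 − √c)² = 6 · (1 − 0.280976)² = 6 · (0.719024)² = 3.101975.
λ_+ = σ² (1 + √c)² = 6 · (1 + 0.280976)² = 6 · (1.280976)² = 9.845393.

Rounded to 4 decimal places: λ_− ≈ 3.1020, λ_+ ≈ 9.8454.
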